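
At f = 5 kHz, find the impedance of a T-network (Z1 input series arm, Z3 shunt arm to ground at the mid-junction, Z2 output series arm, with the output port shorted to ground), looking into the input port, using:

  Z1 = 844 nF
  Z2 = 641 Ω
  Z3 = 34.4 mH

Step 1 — Angular frequency: ω = 2π·f = 2π·5000 = 3.142e+04 rad/s.
Step 2 — Component impedances:
  Z1: Z = 1/(jωC) = -j/(ω·C) = 0 - j37.71 Ω
  Z2: Z = R = 641 Ω
  Z3: Z = jωL = j·3.142e+04·0.0344 = 0 + j1081 Ω
Step 3 — With the output port shorted to ground, the output series arm Z2 runs from the junction to ground; the shunt arm Z3 also runs from the junction to ground. They appear in parallel: Z3 || Z2 = 474.2 + j281.3 Ω.
Step 4 — Series with input arm Z1: Z_in = Z1 + (Z3 || Z2) = 474.2 + j243.5 Ω = 533.1∠27.2° Ω.

Z = 474.2 + j243.5 Ω = 533.1∠27.2° Ω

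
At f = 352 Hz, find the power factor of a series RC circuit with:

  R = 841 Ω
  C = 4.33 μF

Step 1 — Angular frequency: ω = 2π·f = 2π·352 = 2212 rad/s.
Step 2 — Component impedances:
  R: Z = R = 841 Ω
  C: Z = 1/(jωC) = -j/(ω·C) = 0 - j104.4 Ω
Step 3 — Series combination: Z_total = R + C = 841 - j104.4 Ω = 847.5∠-7.1° Ω.
Step 4 — Power factor: PF = cos(φ) = Re(Z)/|Z| = 841/847.46 = 0.9924.
Step 5 — Type: Im(Z) = -104.4 ⇒ leading (phase φ = -7.1°).

PF = 0.9924 (leading, φ = -7.1°)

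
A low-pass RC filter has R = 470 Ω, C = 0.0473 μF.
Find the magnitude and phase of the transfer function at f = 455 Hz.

Step 1 — Angular frequency: ω = 2π·455 = 2859 rad/s.
Step 2 — Transfer function: H(jω) = 1/(1 + jωRC).
Step 3 — Denominator: 1 + jωRC = 1 + j·2859·470·4.73e-08 = 1 + j0.06356.
Step 4 — H = 0.996 - j0.0633.
Step 5 — Magnitude: |H| = 0.998 (-0.0 dB); phase: φ = -3.6°.

|H| = 0.998 (-0.0 dB), φ = -3.6°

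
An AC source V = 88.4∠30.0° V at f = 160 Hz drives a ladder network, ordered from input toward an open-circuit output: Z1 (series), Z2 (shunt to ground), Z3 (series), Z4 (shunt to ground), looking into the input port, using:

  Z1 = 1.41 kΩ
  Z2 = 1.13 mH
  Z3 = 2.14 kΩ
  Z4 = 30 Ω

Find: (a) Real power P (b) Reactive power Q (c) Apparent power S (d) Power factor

Step 1 — Angular frequency: ω = 2π·f = 2π·160 = 1005 rad/s.
Step 2 — Component impedances:
  Z1: Z = R = 1410 Ω
  Z2: Z = jωL = j·1005·0.00113 = 0 + j1.136 Ω
  Z3: Z = R = 2140 Ω
  Z4: Z = R = 30 Ω
Step 3 — Ladder network (open output): work backward from the far end, alternating series and parallel combinations. Z_in = 1410 + j1.136 Ω = 1410∠0.0° Ω.
Step 4 — Source phasor: V = 88.4∠30.0° V = 76.56 + j44.2 V.
Step 5 — Current: I = V / Z = 0.05432 + j0.0313 A = 0.06269∠30.0° A.
Step 6 — Complex power: S = V·I* = 5.542 + j0.004465 VA.
Step 7 — Real power: P = Re(S) = 5.542 W.
Step 8 — Reactive power: Q = Im(S) = 0.004465 VAR.
Step 9 — Apparent power: |S| = 5.542 VA.
Step 10 — Power factor: PF = P/|S| = 1 (lagging).

(a) P = 5.542 W  (b) Q = 0.004465 VAR  (c) S = 5.542 VA  (d) PF = 1 (lagging)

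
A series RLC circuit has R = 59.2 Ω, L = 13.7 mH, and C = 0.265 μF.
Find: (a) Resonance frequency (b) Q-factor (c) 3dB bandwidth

Step 1 — Resonance: ω₀ = 1/√(LC) = 1/√(0.0137·2.65e-07) = 1.66e+04 rad/s.
Step 2 — f₀ = ω₀/(2π) = 2641 Hz.
Step 3 — Series Q: Q = ω₀L/R = 1.66e+04·0.0137/59.2 = 3.841.
Step 4 — Bandwidth: Δω = ω₀/Q = 4321 rad/s; BW = Δω/(2π) = 687.7 Hz.

(a) f₀ = 2641 Hz  (b) Q = 3.841  (c) BW = 687.7 Hz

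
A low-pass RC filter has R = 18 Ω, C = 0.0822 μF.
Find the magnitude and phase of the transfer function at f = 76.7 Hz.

Step 1 — Angular frequency: ω = 2π·76.7 = 481.9 rad/s.
Step 2 — Transfer function: H(jω) = 1/(1 + jωRC).
Step 3 — Denominator: 1 + jωRC = 1 + j·481.9·18·8.22e-08 = 1 + j0.000713.
Step 4 — H = 1 - j0.000713.
Step 5 — Magnitude: |H| = 1 (-0.0 dB); phase: φ = -0.0°.

|H| = 1 (-0.0 dB), φ = -0.0°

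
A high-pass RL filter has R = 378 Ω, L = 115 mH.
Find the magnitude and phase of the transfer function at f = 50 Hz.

Step 1 — Angular frequency: ω = 2π·50 = 314.2 rad/s.
Step 2 — Transfer function: H(jω) = jωL/(R + jωL).
Step 3 — Numerator jωL = j·36.13; denominator R + jωL = 378 + j36.13.
Step 4 — H = 0.009052 + j0.09471.
Step 5 — Magnitude: |H| = 0.09514 (-20.4 dB); phase: φ = 84.5°.

|H| = 0.09514 (-20.4 dB), φ = 84.5°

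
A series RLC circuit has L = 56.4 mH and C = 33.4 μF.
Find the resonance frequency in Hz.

Step 1 — Resonance condition Im(Z)=0 gives ω₀ = 1/√(LC).
Step 2 — ω₀ = 1/√(0.0564·3.34e-05) = 728.6 rad/s.
Step 3 — f₀ = ω₀/(2π) = 116 Hz.

f₀ = 116 Hz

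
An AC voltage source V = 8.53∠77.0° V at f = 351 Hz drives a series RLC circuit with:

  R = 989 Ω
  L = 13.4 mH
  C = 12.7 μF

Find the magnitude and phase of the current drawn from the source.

Step 1 — Angular frequency: ω = 2π·f = 2π·351 = 2205 rad/s.
Step 2 — Component impedances:
  R: Z = R = 989 Ω
  L: Z = jωL = j·2205·0.0134 = 0 + j29.55 Ω
  C: Z = 1/(jωC) = -j/(ω·C) = 0 - j35.7 Ω
Step 3 — Series combination: Z_total = R + L + C = 989 - j6.151 Ω = 989∠-0.4° Ω.
Step 4 — Source phasor: V = 8.53∠77.0° V = 1.919 + j8.311 V.
Step 5 — Ohm's law: I = V / Z_total = (1.919 + j8.311) / (989 - j6.151) = 0.001888 + j0.008416 A.
Step 6 — Convert to polar: |I| = 0.008625 A, ∠I = 77.4°.

I = 0.008625∠77.4° A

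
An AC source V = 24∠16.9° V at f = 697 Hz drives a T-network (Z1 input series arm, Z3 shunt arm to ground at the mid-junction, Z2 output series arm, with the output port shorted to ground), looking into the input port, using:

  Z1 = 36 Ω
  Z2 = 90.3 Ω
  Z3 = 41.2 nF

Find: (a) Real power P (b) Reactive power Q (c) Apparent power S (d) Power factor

Step 1 — Angular frequency: ω = 2π·f = 2π·697 = 4379 rad/s.
Step 2 — Component impedances:
  Z1: Z = R = 36 Ω
  Z2: Z = R = 90.3 Ω
  Z3: Z = 1/(jωC) = -j/(ω·C) = 0 - j5542 Ω
Step 3 — With the output port shorted to ground, the output series arm Z2 runs from the junction to ground; the shunt arm Z3 also runs from the junction to ground. They appear in parallel: Z3 || Z2 = 90.28 - j1.471 Ω.
Step 4 — Series with input arm Z1: Z_in = Z1 + (Z3 || Z2) = 126.3 - j1.471 Ω = 126.3∠-0.7° Ω.
Step 5 — Source phasor: V = 24∠16.9° V = 22.96 + j6.977 V.
Step 6 — Current: I = V / Z = 0.1812 + j0.05736 A = 0.19∠17.6° A.
Step 7 — Complex power: S = V·I* = 4.561 - j0.05312 VA.
Step 8 — Real power: P = Re(S) = 4.561 W.
Step 9 — Reactive power: Q = Im(S) = -0.05312 VAR.
Step 10 — Apparent power: |S| = 4.561 VA.
Step 11 — Power factor: PF = P/|S| = 0.9999 (leading).

(a) P = 4.561 W  (b) Q = -0.05312 VAR  (c) S = 4.561 VA  (d) PF = 0.9999 (leading)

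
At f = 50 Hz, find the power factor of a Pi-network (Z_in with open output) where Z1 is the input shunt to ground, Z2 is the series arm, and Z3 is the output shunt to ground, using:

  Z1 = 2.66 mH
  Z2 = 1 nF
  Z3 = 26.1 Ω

Step 1 — Angular frequency: ω = 2π·f = 2π·50 = 314.2 rad/s.
Step 2 — Component impedances:
  Z1: Z = jωL = j·314.2·0.00266 = 0 + j0.8357 Ω
  Z2: Z = 1/(jωC) = -j/(ω·C) = 0 - j3.183e+06 Ω
  Z3: Z = R = 26.1 Ω
Step 3 — With open output, the series arm Z2 and the output shunt Z3 appear in series to ground: Z2 + Z3 = 26.1 - j3.183e+06 Ω.
Step 4 — Parallel with input shunt Z1: Z_in = Z1 || (Z2 + Z3) = 0 + j0.8357 Ω = 0.8357∠90.0° Ω.
Step 5 — Power factor: PF = cos(φ) = Re(Z)/|Z| = 1.799e-12/0.8357 = 2.153e-12.
Step 6 — Type: Im(Z) = 0.8357 ⇒ lagging (phase φ = 90.0°).

PF = 2.153e-12 (lagging, φ = 90.0°)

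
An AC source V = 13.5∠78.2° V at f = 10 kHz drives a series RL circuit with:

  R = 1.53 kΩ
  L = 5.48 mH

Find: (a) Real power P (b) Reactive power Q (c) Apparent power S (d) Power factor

Step 1 — Angular frequency: ω = 2π·f = 2π·1e+04 = 6.283e+04 rad/s.
Step 2 — Component impedances:
  R: Z = R = 1530 Ω
  L: Z = jωL = j·6.283e+04·0.00548 = 0 + j344.3 Ω
Step 3 — Series combination: Z_total = R + L = 1530 + j344.3 Ω = 1568∠12.7° Ω.
Step 4 — Source phasor: V = 13.5∠78.2° V = 2.761 + j13.21 V.
Step 5 — Current: I = V / Z = 0.003567 + j0.007834 A = 0.008608∠65.5° A.
Step 6 — Complex power: S = V·I* = 0.1134 + j0.02551 VA.
Step 7 — Real power: P = Re(S) = 0.1134 W.
Step 8 — Reactive power: Q = Im(S) = 0.02551 VAR.
Step 9 — Apparent power: |S| = 0.1162 VA.
Step 10 — Power factor: PF = P/|S| = 0.9756 (lagging).

(a) P = 0.1134 W  (b) Q = 0.02551 VAR  (c) S = 0.1162 VA  (d) PF = 0.9756 (lagging)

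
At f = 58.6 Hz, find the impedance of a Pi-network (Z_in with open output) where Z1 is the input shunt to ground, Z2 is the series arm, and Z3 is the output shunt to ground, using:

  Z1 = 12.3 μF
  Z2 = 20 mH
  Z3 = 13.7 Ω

Step 1 — Angular frequency: ω = 2π·f = 2π·58.6 = 368.2 rad/s.
Step 2 — Component impedances:
  Z1: Z = 1/(jωC) = -j/(ω·C) = 0 - j220.8 Ω
  Z2: Z = jωL = j·368.2·0.02 = 0 + j7.364 Ω
  Z3: Z = R = 13.7 Ω
Step 3 — With open output, the series arm Z2 and the output shunt Z3 appear in series to ground: Z2 + Z3 = 13.7 + j7.364 Ω.
Step 4 — Parallel with input shunt Z1: Z_in = Z1 || (Z2 + Z3) = 14.6 + j6.681 Ω = 16.06∠24.6° Ω.

Z = 14.6 + j6.681 Ω = 16.06∠24.6° Ω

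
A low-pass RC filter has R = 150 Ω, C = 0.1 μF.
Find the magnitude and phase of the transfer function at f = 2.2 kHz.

Step 1 — Angular frequency: ω = 2π·2200 = 1.382e+04 rad/s.
Step 2 — Transfer function: H(jω) = 1/(1 + jωRC).
Step 3 — Denominator: 1 + jωRC = 1 + j·1.382e+04·150·1e-07 = 1 + j0.2073.
Step 4 — H = 0.9588 - j0.1988.
Step 5 — Magnitude: |H| = 0.9792 (-0.2 dB); phase: φ = -11.7°.

|H| = 0.9792 (-0.2 dB), φ = -11.7°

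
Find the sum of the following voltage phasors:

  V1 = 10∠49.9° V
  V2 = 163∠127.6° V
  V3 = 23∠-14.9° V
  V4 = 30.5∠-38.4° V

Step 1 — Convert each phasor to rectangular form:
  V1 = 10·(cos(49.9°) + j·sin(49.9°)) = 6.441 + j7.649 V
  V2 = 163·(cos(127.6°) + j·sin(127.6°)) = -99.45 + j129.1 V
  V3 = 23·(cos(-14.9°) + j·sin(-14.9°)) = 22.23 - j5.914 V
  V4 = 30.5·(cos(-38.4°) + j·sin(-38.4°)) = 23.9 - j18.95 V
Step 2 — Sum components: V_total = -46.88 + j111.9 V.
Step 3 — Convert to polar: |V_total| = 121.4 V, ∠V_total = 112.7°.

V_total = 121.4∠112.7° V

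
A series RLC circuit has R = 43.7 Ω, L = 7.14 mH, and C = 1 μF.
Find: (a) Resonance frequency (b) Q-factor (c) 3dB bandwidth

Step 1 — Resonance: ω₀ = 1/√(LC) = 1/√(0.00714·1e-06) = 1.183e+04 rad/s.
Step 2 — f₀ = ω₀/(2π) = 1884 Hz.
Step 3 — Series Q: Q = ω₀L/R = 1.183e+04·0.00714/43.7 = 1.934.
Step 4 — Bandwidth: Δω = ω₀/Q = 6120 rad/s; BW = Δω/(2π) = 974.1 Hz.

(a) f₀ = 1884 Hz  (b) Q = 1.934  (c) BW = 974.1 Hz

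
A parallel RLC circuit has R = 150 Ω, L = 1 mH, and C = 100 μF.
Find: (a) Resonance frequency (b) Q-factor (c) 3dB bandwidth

Step 1 — Resonance: ω₀ = 1/√(LC) = 1/√(0.001·0.0001) = 3162 rad/s.
Step 2 — f₀ = ω₀/(2π) = 503.3 Hz.
Step 3 — Parallel Q: Q = R/(ω₀L) = 150/(3162·0.001) = 47.43.
Step 4 — Bandwidth: Δω = ω₀/Q = 66.67 rad/s; BW = Δω/(2π) = 10.61 Hz.

(a) f₀ = 503.3 Hz  (b) Q = 47.43  (c) BW = 10.61 Hz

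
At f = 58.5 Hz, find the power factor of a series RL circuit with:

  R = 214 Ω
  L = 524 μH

Step 1 — Angular frequency: ω = 2π·f = 2π·58.5 = 367.6 rad/s.
Step 2 — Component impedances:
  R: Z = R = 214 Ω
  L: Z = jωL = j·367.6·0.000524 = 0 + j0.1926 Ω
Step 3 — Series combination: Z_total = R + L = 214 + j0.1926 Ω = 214∠0.1° Ω.
Step 4 — Power factor: PF = cos(φ) = Re(Z)/|Z| = 214/214 = 1.
Step 5 — Type: Im(Z) = 0.1926 ⇒ lagging (phase φ = 0.1°).

PF = 1 (lagging, φ = 0.1°)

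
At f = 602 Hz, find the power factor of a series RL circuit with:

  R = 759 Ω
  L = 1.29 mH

Step 1 — Angular frequency: ω = 2π·f = 2π·602 = 3782 rad/s.
Step 2 — Component impedances:
  R: Z = R = 759 Ω
  L: Z = jωL = j·3782·0.00129 = 0 + j4.879 Ω
Step 3 — Series combination: Z_total = R + L = 759 + j4.879 Ω = 759∠0.4° Ω.
Step 4 — Power factor: PF = cos(φ) = Re(Z)/|Z| = 759/759 = 1.
Step 5 — Type: Im(Z) = 4.879 ⇒ lagging (phase φ = 0.4°).

PF = 1 (lagging, φ = 0.4°)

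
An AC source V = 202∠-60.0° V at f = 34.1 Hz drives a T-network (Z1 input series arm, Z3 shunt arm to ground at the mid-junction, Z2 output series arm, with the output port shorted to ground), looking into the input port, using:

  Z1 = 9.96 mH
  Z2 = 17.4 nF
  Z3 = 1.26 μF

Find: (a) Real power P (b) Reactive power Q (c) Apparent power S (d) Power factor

Step 1 — Angular frequency: ω = 2π·f = 2π·34.1 = 214.3 rad/s.
Step 2 — Component impedances:
  Z1: Z = jωL = j·214.3·0.00996 = 0 + j2.134 Ω
  Z2: Z = 1/(jωC) = -j/(ω·C) = 0 - j2.682e+05 Ω
  Z3: Z = 1/(jωC) = -j/(ω·C) = 0 - j3704 Ω
Step 3 — With the output port shorted to ground, the output series arm Z2 runs from the junction to ground; the shunt arm Z3 also runs from the junction to ground. They appear in parallel: Z3 || Z2 = 0 - j3654 Ω.
Step 4 — Series with input arm Z1: Z_in = Z1 + (Z3 || Z2) = 0 - j3652 Ω = 3652∠-90.0° Ω.
Step 5 — Source phasor: V = 202∠-60.0° V = 101 - j174.9 V.
Step 6 — Current: I = V / Z = 0.04791 + j0.02766 A = 0.05532∠30.0° A.
Step 7 — Complex power: S = V·I* = 0 - j11.17 VA.
Step 8 — Real power: P = Re(S) = 0 W.
Step 9 — Reactive power: Q = Im(S) = -11.17 VAR.
Step 10 — Apparent power: |S| = 11.17 VA.
Step 11 — Power factor: PF = P/|S| = 0 (leading).

(a) P = 0 W  (b) Q = -11.17 VAR  (c) S = 11.17 VA  (d) PF = 0 (leading)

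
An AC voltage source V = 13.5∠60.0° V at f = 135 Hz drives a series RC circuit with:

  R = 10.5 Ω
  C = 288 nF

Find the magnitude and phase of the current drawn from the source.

Step 1 — Angular frequency: ω = 2π·f = 2π·135 = 848.2 rad/s.
Step 2 — Component impedances:
  R: Z = R = 10.5 Ω
  C: Z = 1/(jωC) = -j/(ω·C) = 0 - j4093 Ω
Step 3 — Series combination: Z_total = R + C = 10.5 - j4093 Ω = 4094∠-89.9° Ω.
Step 4 — Source phasor: V = 13.5∠60.0° V = 6.75 + j11.69 V.
Step 5 — Ohm's law: I = V / Z_total = (6.75 + j11.69) / (10.5 - j4093) = -0.002852 + j0.001656 A.
Step 6 — Convert to polar: |I| = 0.003298 A, ∠I = 149.9°.

I = 0.003298∠149.9° A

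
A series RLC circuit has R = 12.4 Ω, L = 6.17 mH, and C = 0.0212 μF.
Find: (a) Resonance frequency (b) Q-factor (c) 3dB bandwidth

Step 1 — Resonance: ω₀ = 1/√(LC) = 1/√(0.00617·2.12e-08) = 8.744e+04 rad/s.
Step 2 — f₀ = ω₀/(2π) = 1.392e+04 Hz.
Step 3 — Series Q: Q = ω₀L/R = 8.744e+04·0.00617/12.4 = 43.51.
Step 4 — Bandwidth: Δω = ω₀/Q = 2010 rad/s; BW = Δω/(2π) = 319.9 Hz.

(a) f₀ = 1.392e+04 Hz  (b) Q = 43.51  (c) BW = 319.9 Hz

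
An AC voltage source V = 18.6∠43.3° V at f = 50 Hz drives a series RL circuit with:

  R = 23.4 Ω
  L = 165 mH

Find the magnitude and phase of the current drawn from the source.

Step 1 — Angular frequency: ω = 2π·f = 2π·50 = 314.2 rad/s.
Step 2 — Component impedances:
  R: Z = R = 23.4 Ω
  L: Z = jωL = j·314.2·0.165 = 0 + j51.84 Ω
Step 3 — Series combination: Z_total = R + L = 23.4 + j51.84 Ω = 56.87∠65.7° Ω.
Step 4 — Source phasor: V = 18.6∠43.3° V = 13.54 + j12.76 V.
Step 5 — Ohm's law: I = V / Z_total = (13.54 + j12.76) / (23.4 + j51.84) = 0.3024 - j0.1247 A.
Step 6 — Convert to polar: |I| = 0.327 A, ∠I = -22.4°.

I = 0.327∠-22.4° A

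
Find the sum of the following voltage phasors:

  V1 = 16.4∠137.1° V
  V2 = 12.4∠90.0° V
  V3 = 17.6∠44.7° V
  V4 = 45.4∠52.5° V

Step 1 — Convert each phasor to rectangular form:
  V1 = 16.4·(cos(137.1°) + j·sin(137.1°)) = -12.01 + j11.16 V
  V2 = 12.4·(cos(90.0°) + j·sin(90.0°)) = 0 + j12.4 V
  V3 = 17.6·(cos(44.7°) + j·sin(44.7°)) = 12.51 + j12.38 V
  V4 = 45.4·(cos(52.5°) + j·sin(52.5°)) = 27.64 + j36.02 V
Step 2 — Sum components: V_total = 28.13 + j71.96 V.
Step 3 — Convert to polar: |V_total| = 77.27 V, ∠V_total = 68.6°.

V_total = 77.27∠68.6° V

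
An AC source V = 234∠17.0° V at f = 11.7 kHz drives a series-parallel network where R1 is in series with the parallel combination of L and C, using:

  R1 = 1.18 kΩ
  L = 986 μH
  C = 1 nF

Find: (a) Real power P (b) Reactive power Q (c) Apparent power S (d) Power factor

Step 1 — Angular frequency: ω = 2π·f = 2π·1.17e+04 = 7.351e+04 rad/s.
Step 2 — Component impedances:
  R1: Z = R = 1180 Ω
  L: Z = jωL = j·7.351e+04·0.000986 = 0 + j72.48 Ω
  C: Z = 1/(jωC) = -j/(ω·C) = 0 - j1.36e+04 Ω
Step 3 — Parallel branch: L || C = 1/(1/L + 1/C) = 0 + j72.87 Ω.
Step 4 — Series with R1: Z_total = R1 + (L || C) = 1180 + j72.87 Ω = 1182∠3.5° Ω.
Step 5 — Source phasor: V = 234∠17.0° V = 223.8 + j68.41 V.
Step 6 — Current: I = V / Z = 0.1925 + j0.04609 A = 0.1979∠13.5° A.
Step 7 — Complex power: S = V·I* = 46.23 + j2.855 VA.
Step 8 — Real power: P = Re(S) = 46.23 W.
Step 9 — Reactive power: Q = Im(S) = 2.855 VAR.
Step 10 — Apparent power: |S| = 46.32 VA.
Step 11 — Power factor: PF = P/|S| = 0.9981 (lagging).

(a) P = 46.23 W  (b) Q = 2.855 VAR  (c) S = 46.32 VA  (d) PF = 0.9981 (lagging)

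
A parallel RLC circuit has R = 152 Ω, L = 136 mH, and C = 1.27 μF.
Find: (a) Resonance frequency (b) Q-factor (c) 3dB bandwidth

Step 1 — Resonance: ω₀ = 1/√(LC) = 1/√(0.136·1.27e-06) = 2406 rad/s.
Step 2 — f₀ = ω₀/(2π) = 383 Hz.
Step 3 — Parallel Q: Q = R/(ω₀L) = 152/(2406·0.136) = 0.4645.
Step 4 — Bandwidth: Δω = ω₀/Q = 5180 rad/s; BW = Δω/(2π) = 824.5 Hz.

(a) f₀ = 383 Hz  (b) Q = 0.4645  (c) BW = 824.5 Hz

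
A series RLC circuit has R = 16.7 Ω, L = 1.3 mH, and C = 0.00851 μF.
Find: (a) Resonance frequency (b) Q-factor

Step 1 — Resonance condition Im(Z)=0 gives ω₀ = 1/√(LC).
Step 2 — ω₀ = 1/√(0.0013·8.51e-09) = 3.007e+05 rad/s.
Step 3 — f₀ = ω₀/(2π) = 4.785e+04 Hz.
Step 4 — Series Q: Q = ω₀L/R = 3.007e+05·0.0013/16.7 = 23.4.

(a) f₀ = 4.785e+04 Hz  (b) Q = 23.4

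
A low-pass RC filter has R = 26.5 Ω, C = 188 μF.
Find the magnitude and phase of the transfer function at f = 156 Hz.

Step 1 — Angular frequency: ω = 2π·156 = 980.2 rad/s.
Step 2 — Transfer function: H(jω) = 1/(1 + jωRC).
Step 3 — Denominator: 1 + jωRC = 1 + j·980.2·26.5·0.000188 = 1 + j4.883.
Step 4 — H = 0.04025 - j0.1965.
Step 5 — Magnitude: |H| = 0.2006 (-14.0 dB); phase: φ = -78.4°.

|H| = 0.2006 (-14.0 dB), φ = -78.4°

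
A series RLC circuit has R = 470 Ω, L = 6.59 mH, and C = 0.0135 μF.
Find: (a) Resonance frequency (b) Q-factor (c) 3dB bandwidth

Step 1 — Resonance: ω₀ = 1/√(LC) = 1/√(0.00659·1.35e-08) = 1.06e+05 rad/s.
Step 2 — f₀ = ω₀/(2π) = 1.687e+04 Hz.
Step 3 — Series Q: Q = ω₀L/R = 1.06e+05·0.00659/470 = 1.487.
Step 4 — Bandwidth: Δω = ω₀/Q = 7.132e+04 rad/s; BW = Δω/(2π) = 1.135e+04 Hz.

(a) f₀ = 1.687e+04 Hz  (b) Q = 1.487  (c) BW = 1.135e+04 Hz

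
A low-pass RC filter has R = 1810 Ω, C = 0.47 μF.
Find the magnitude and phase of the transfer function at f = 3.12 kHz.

Step 1 — Angular frequency: ω = 2π·3120 = 1.96e+04 rad/s.
Step 2 — Transfer function: H(jω) = 1/(1 + jωRC).
Step 3 — Denominator: 1 + jωRC = 1 + j·1.96e+04·1810·4.7e-07 = 1 + j16.68.
Step 4 — H = 0.003583 - j0.05975.
Step 5 — Magnitude: |H| = 0.05986 (-24.5 dB); phase: φ = -86.6°.

|H| = 0.05986 (-24.5 dB), φ = -86.6°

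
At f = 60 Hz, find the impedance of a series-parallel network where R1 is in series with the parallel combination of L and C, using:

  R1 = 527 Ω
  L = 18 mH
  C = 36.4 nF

Step 1 — Angular frequency: ω = 2π·f = 2π·60 = 377 rad/s.
Step 2 — Component impedances:
  R1: Z = R = 527 Ω
  L: Z = jωL = j·377·0.018 = 0 + j6.786 Ω
  C: Z = 1/(jωC) = -j/(ω·C) = 0 - j7.287e+04 Ω
Step 3 — Parallel branch: L || C = 1/(1/L + 1/C) = 0 + j6.786 Ω.
Step 4 — Series with R1: Z_total = R1 + (L || C) = 527 + j6.786 Ω = 527∠0.7° Ω.

Z = 527 + j6.786 Ω = 527∠0.7° Ω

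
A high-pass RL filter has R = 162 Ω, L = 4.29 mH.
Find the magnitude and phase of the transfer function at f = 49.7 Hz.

Step 1 — Angular frequency: ω = 2π·49.7 = 312.3 rad/s.
Step 2 — Transfer function: H(jω) = jωL/(R + jωL).
Step 3 — Numerator jωL = j·1.34; denominator R + jωL = 162 + j1.34.
Step 4 — H = 6.838e-05 + j0.008269.
Step 5 — Magnitude: |H| = 0.008269 (-41.7 dB); phase: φ = 89.5°.

|H| = 0.008269 (-41.7 dB), φ = 89.5°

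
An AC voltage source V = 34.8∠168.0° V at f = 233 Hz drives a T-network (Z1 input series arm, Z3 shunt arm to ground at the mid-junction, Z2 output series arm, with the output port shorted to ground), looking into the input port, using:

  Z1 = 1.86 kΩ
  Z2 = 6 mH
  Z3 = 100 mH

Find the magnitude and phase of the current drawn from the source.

Step 1 — Angular frequency: ω = 2π·f = 2π·233 = 1464 rad/s.
Step 2 — Component impedances:
  Z1: Z = R = 1860 Ω
  Z2: Z = jωL = j·1464·0.006 = 0 + j8.784 Ω
  Z3: Z = jωL = j·1464·0.1 = 0 + j146.4 Ω
Step 3 — With the output port shorted to ground, the output series arm Z2 runs from the junction to ground; the shunt arm Z3 also runs from the junction to ground. They appear in parallel: Z3 || Z2 = 0 + j8.287 Ω.
Step 4 — Series with input arm Z1: Z_in = Z1 + (Z3 || Z2) = 1860 + j8.287 Ω = 1860∠0.3° Ω.
Step 5 — Source phasor: V = 34.8∠168.0° V = -34.04 + j7.235 V.
Step 6 — Ohm's law: I = V / Z_total = (-34.04 + j7.235) / (1860 + j8.287) = -0.01828 + j0.003971 A.
Step 7 — Convert to polar: |I| = 0.01871 A, ∠I = 167.7°.

I = 0.01871∠167.7° A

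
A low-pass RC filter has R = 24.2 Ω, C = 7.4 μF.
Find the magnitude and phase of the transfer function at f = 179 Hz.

Step 1 — Angular frequency: ω = 2π·179 = 1125 rad/s.
Step 2 — Transfer function: H(jω) = 1/(1 + jωRC).
Step 3 — Denominator: 1 + jωRC = 1 + j·1125·24.2·7.4e-06 = 1 + j0.2014.
Step 4 — H = 0.961 - j0.1936.
Step 5 — Magnitude: |H| = 0.9803 (-0.2 dB); phase: φ = -11.4°.

|H| = 0.9803 (-0.2 dB), φ = -11.4°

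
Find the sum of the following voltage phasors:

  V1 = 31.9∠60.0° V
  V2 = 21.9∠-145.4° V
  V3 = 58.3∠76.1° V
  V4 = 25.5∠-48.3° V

Step 1 — Convert each phasor to rectangular form:
  V1 = 31.9·(cos(60.0°) + j·sin(60.0°)) = 15.95 + j27.63 V
  V2 = 21.9·(cos(-145.4°) + j·sin(-145.4°)) = -18.03 - j12.44 V
  V3 = 58.3·(cos(76.1°) + j·sin(76.1°)) = 14.01 + j56.59 V
  V4 = 25.5·(cos(-48.3°) + j·sin(-48.3°)) = 16.96 - j19.04 V
Step 2 — Sum components: V_total = 28.89 + j52.74 V.
Step 3 — Convert to polar: |V_total| = 60.14 V, ∠V_total = 61.3°.

V_total = 60.14∠61.3° V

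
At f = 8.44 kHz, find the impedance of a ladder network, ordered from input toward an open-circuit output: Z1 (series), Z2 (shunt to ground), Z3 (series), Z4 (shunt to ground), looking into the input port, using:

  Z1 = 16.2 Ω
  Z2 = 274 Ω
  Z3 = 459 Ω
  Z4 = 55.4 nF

Step 1 — Angular frequency: ω = 2π·f = 2π·8440 = 5.303e+04 rad/s.
Step 2 — Component impedances:
  Z1: Z = R = 16.2 Ω
  Z2: Z = R = 274 Ω
  Z3: Z = R = 459 Ω
  Z4: Z = 1/(jωC) = -j/(ω·C) = 0 - j340.4 Ω
Step 3 — Ladder network (open output): work backward from the far end, alternating series and parallel combinations. Z_in = 205.9 - j39.13 Ω = 209.6∠-10.8° Ω.

Z = 205.9 - j39.13 Ω = 209.6∠-10.8° Ω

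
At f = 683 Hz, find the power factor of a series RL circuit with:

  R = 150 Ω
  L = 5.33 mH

Step 1 — Angular frequency: ω = 2π·f = 2π·683 = 4291 rad/s.
Step 2 — Component impedances:
  R: Z = R = 150 Ω
  L: Z = jωL = j·4291·0.00533 = 0 + j22.87 Ω
Step 3 — Series combination: Z_total = R + L = 150 + j22.87 Ω = 151.7∠8.7° Ω.
Step 4 — Power factor: PF = cos(φ) = Re(Z)/|Z| = 150/151.73 = 0.9886.
Step 5 — Type: Im(Z) = 22.87 ⇒ lagging (phase φ = 8.7°).

PF = 0.9886 (lagging, φ = 8.7°)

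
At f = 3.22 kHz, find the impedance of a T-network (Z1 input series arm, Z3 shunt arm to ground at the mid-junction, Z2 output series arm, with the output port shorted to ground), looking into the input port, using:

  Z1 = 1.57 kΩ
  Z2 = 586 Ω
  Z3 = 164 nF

Step 1 — Angular frequency: ω = 2π·f = 2π·3220 = 2.023e+04 rad/s.
Step 2 — Component impedances:
  Z1: Z = R = 1570 Ω
  Z2: Z = R = 586 Ω
  Z3: Z = 1/(jωC) = -j/(ω·C) = 0 - j301.4 Ω
Step 3 — With the output port shorted to ground, the output series arm Z2 runs from the junction to ground; the shunt arm Z3 also runs from the junction to ground. They appear in parallel: Z3 || Z2 = 122.6 - j238.3 Ω.
Step 4 — Series with input arm Z1: Z_in = Z1 + (Z3 || Z2) = 1693 - j238.3 Ω = 1709∠-8.0° Ω.

Z = 1693 - j238.3 Ω = 1709∠-8.0° Ω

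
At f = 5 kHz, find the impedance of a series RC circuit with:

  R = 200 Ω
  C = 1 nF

Step 1 — Angular frequency: ω = 2π·f = 2π·5000 = 3.142e+04 rad/s.
Step 2 — Component impedances:
  R: Z = R = 200 Ω
  C: Z = 1/(jωC) = -j/(ω·C) = 0 - j3.183e+04 Ω
Step 3 — Series combination: Z_total = R + C = 200 - j3.183e+04 Ω = 3.183e+04∠-89.6° Ω.

Z = 200 - j3.183e+04 Ω = 3.183e+04∠-89.6° Ω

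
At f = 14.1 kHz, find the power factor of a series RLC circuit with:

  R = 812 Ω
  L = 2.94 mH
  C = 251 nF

Step 1 — Angular frequency: ω = 2π·f = 2π·1.41e+04 = 8.859e+04 rad/s.
Step 2 — Component impedances:
  R: Z = R = 812 Ω
  L: Z = jωL = j·8.859e+04·0.00294 = 0 + j260.5 Ω
  C: Z = 1/(jωC) = -j/(ω·C) = 0 - j44.97 Ω
Step 3 — Series combination: Z_total = R + L + C = 812 + j215.5 Ω = 840.1∠14.9° Ω.
Step 4 — Power factor: PF = cos(φ) = Re(Z)/|Z| = 812/840.11 = 0.9665.
Step 5 — Type: Im(Z) = 215.5 ⇒ lagging (phase φ = 14.9°).

PF = 0.9665 (lagging, φ = 14.9°)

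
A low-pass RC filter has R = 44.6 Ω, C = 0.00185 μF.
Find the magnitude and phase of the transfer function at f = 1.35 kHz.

Step 1 — Angular frequency: ω = 2π·1350 = 8482 rad/s.
Step 2 — Transfer function: H(jω) = 1/(1 + jωRC).
Step 3 — Denominator: 1 + jωRC = 1 + j·8482·44.6·1.85e-09 = 1 + j0.0006999.
Step 4 — H = 1 - j0.0006999.
Step 5 — Magnitude: |H| = 1 (-0.0 dB); phase: φ = -0.0°.

|H| = 1 (-0.0 dB), φ = -0.0°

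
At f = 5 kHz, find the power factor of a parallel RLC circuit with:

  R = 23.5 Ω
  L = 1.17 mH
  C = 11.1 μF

Step 1 — Angular frequency: ω = 2π·f = 2π·5000 = 3.142e+04 rad/s.
Step 2 — Component impedances:
  R: Z = R = 23.5 Ω
  L: Z = jωL = j·3.142e+04·0.00117 = 0 + j36.76 Ω
  C: Z = 1/(jωC) = -j/(ω·C) = 0 - j2.868 Ω
Step 3 — Parallel combination: 1/Z_total = 1/R + 1/L + 1/C; Z_total = 0.4046 - j3.057 Ω = 3.083∠-82.5° Ω.
Step 4 — Power factor: PF = cos(φ) = Re(Z)/|Z| = 0.4046/3.083 = 0.1312.
Step 5 — Type: Im(Z) = -3.057 ⇒ leading (phase φ = -82.5°).

PF = 0.1312 (leading, φ = -82.5°)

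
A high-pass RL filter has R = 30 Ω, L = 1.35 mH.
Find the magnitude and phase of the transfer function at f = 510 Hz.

Step 1 — Angular frequency: ω = 2π·510 = 3204 rad/s.
Step 2 — Transfer function: H(jω) = jωL/(R + jωL).
Step 3 — Numerator jωL = j·4.326; denominator R + jωL = 30 + j4.326.
Step 4 — H = 0.02037 + j0.1413.
Step 5 — Magnitude: |H| = 0.1427 (-16.9 dB); phase: φ = 81.8°.

|H| = 0.1427 (-16.9 dB), φ = 81.8°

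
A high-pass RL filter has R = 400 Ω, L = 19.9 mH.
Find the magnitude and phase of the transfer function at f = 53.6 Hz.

Step 1 — Angular frequency: ω = 2π·53.6 = 336.8 rad/s.
Step 2 — Transfer function: H(jω) = jωL/(R + jωL).
Step 3 — Numerator jωL = j·6.702; denominator R + jωL = 400 + j6.702.
Step 4 — H = 0.0002806 + j0.01675.
Step 5 — Magnitude: |H| = 0.01675 (-35.5 dB); phase: φ = 89.0°.

|H| = 0.01675 (-35.5 dB), φ = 89.0°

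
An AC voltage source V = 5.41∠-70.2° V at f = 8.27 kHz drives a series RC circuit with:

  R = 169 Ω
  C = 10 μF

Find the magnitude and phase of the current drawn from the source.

Step 1 — Angular frequency: ω = 2π·f = 2π·8270 = 5.196e+04 rad/s.
Step 2 — Component impedances:
  R: Z = R = 169 Ω
  C: Z = 1/(jωC) = -j/(ω·C) = 0 - j1.924 Ω
Step 3 — Series combination: Z_total = R + C = 169 - j1.924 Ω = 169∠-0.7° Ω.
Step 4 — Source phasor: V = 5.41∠-70.2° V = 1.833 - j5.09 V.
Step 5 — Ohm's law: I = V / Z_total = (1.833 - j5.09) / (169 - j1.924) = 0.01119 - j0.02999 A.
Step 6 — Convert to polar: |I| = 0.03201 A, ∠I = -69.5°.

I = 0.03201∠-69.5° A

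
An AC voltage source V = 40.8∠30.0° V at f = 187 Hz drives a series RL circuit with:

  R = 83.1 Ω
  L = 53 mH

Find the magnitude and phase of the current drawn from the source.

Step 1 — Angular frequency: ω = 2π·f = 2π·187 = 1175 rad/s.
Step 2 — Component impedances:
  R: Z = R = 83.1 Ω
  L: Z = jωL = j·1175·0.053 = 0 + j62.27 Ω
Step 3 — Series combination: Z_total = R + L = 83.1 + j62.27 Ω = 103.8∠36.8° Ω.
Step 4 — Source phasor: V = 40.8∠30.0° V = 35.33 + j20.4 V.
Step 5 — Ohm's law: I = V / Z_total = (35.33 + j20.4) / (83.1 + j62.27) = 0.3901 - j0.04684 A.
Step 6 — Convert to polar: |I| = 0.3929 A, ∠I = -6.8°.

I = 0.3929∠-6.8° A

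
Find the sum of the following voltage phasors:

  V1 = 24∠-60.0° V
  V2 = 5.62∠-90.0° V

Step 1 — Convert each phasor to rectangular form:
  V1 = 24·(cos(-60.0°) + j·sin(-60.0°)) = 12 - j20.78 V
  V2 = 5.62·(cos(-90.0°) + j·sin(-90.0°)) = 0 - j5.62 V
Step 2 — Sum components: V_total = 12 - j26.4 V.
Step 3 — Convert to polar: |V_total| = 29 V, ∠V_total = -65.6°.

V_total = 29∠-65.6° V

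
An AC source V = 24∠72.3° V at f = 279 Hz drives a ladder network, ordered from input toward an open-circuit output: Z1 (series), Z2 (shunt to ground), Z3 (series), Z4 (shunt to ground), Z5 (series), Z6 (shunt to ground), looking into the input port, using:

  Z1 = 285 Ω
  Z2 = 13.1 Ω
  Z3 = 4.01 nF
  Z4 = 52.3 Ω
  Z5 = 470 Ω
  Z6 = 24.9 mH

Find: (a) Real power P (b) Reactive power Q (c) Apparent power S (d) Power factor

Step 1 — Angular frequency: ω = 2π·f = 2π·279 = 1753 rad/s.
Step 2 — Component impedances:
  Z1: Z = R = 285 Ω
  Z2: Z = R = 13.1 Ω
  Z3: Z = 1/(jωC) = -j/(ω·C) = 0 - j1.423e+05 Ω
  Z4: Z = R = 52.3 Ω
  Z5: Z = R = 470 Ω
  Z6: Z = jωL = j·1753·0.0249 = 0 + j43.65 Ω
Step 3 — Ladder network (open output): work backward from the far end, alternating series and parallel combinations. Z_in = 298.1 - j0.001206 Ω = 298.1∠-0.0° Ω.
Step 4 — Source phasor: V = 24∠72.3° V = 7.297 + j22.86 V.
Step 5 — Current: I = V / Z = 0.02448 + j0.0767 A = 0.08051∠72.3° A.
Step 6 — Complex power: S = V·I* = 1.932 - j7.819e-06 VA.
Step 7 — Real power: P = Re(S) = 1.932 W.
Step 8 — Reactive power: Q = Im(S) = -7.819e-06 VAR.
Step 9 — Apparent power: |S| = 1.932 VA.
Step 10 — Power factor: PF = P/|S| = 1 (leading).

(a) P = 1.932 W  (b) Q = -7.819e-06 VAR  (c) S = 1.932 VA  (d) PF = 1 (leading)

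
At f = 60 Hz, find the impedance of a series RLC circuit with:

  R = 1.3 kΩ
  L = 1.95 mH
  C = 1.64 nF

Step 1 — Angular frequency: ω = 2π·f = 2π·60 = 377 rad/s.
Step 2 — Component impedances:
  R: Z = R = 1300 Ω
  L: Z = jωL = j·377·0.00195 = 0 + j0.7351 Ω
  C: Z = 1/(jωC) = -j/(ω·C) = 0 - j1.617e+06 Ω
Step 3 — Series combination: Z_total = R + L + C = 1300 - j1.617e+06 Ω = 1.617e+06∠-90.0° Ω.

Z = 1300 - j1.617e+06 Ω = 1.617e+06∠-90.0° Ω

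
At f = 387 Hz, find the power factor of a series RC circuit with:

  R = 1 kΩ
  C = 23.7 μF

Step 1 — Angular frequency: ω = 2π·f = 2π·387 = 2432 rad/s.
Step 2 — Component impedances:
  R: Z = R = 1000 Ω
  C: Z = 1/(jωC) = -j/(ω·C) = 0 - j17.35 Ω
Step 3 — Series combination: Z_total = R + C = 1000 - j17.35 Ω = 1000∠-1.0° Ω.
Step 4 — Power factor: PF = cos(φ) = Re(Z)/|Z| = 1000/1000.2 = 0.9998.
Step 5 — Type: Im(Z) = -17.35 ⇒ leading (phase φ = -1.0°).

PF = 0.9998 (leading, φ = -1.0°)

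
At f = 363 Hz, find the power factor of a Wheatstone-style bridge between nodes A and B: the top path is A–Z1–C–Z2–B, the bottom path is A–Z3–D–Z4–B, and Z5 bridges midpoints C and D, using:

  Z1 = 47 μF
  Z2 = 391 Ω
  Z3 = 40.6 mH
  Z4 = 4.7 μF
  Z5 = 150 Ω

Step 1 — Angular frequency: ω = 2π·f = 2π·363 = 2281 rad/s.
Step 2 — Component impedances:
  Z1: Z = 1/(jωC) = -j/(ω·C) = 0 - j9.329 Ω
  Z2: Z = R = 391 Ω
  Z3: Z = jωL = j·2281·0.0406 = 0 + j92.6 Ω
  Z4: Z = 1/(jωC) = -j/(ω·C) = 0 - j93.29 Ω
  Z5: Z = R = 150 Ω
Step 3 — Bridge requires nodal analysis (the Z5 bridge couples midpoints C and D, so the two paths cannot be reduced to a simple series/parallel combination). Setting node B to ground and injecting 1 A at node A, the 3-node admittance system at A, C, D solves to V_A = Z_AB = 40.99 - j20.98 Ω = 46.05∠-27.1° Ω.
Step 4 — Power factor: PF = cos(φ) = Re(Z)/|Z| = 40.99/46.05 = 0.8901.
Step 5 — Type: Im(Z) = -20.98 ⇒ leading (phase φ = -27.1°).

PF = 0.8901 (leading, φ = -27.1°)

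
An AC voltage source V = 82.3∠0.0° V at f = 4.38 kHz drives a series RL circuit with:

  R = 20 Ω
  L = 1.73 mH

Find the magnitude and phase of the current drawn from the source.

Step 1 — Angular frequency: ω = 2π·f = 2π·4380 = 2.752e+04 rad/s.
Step 2 — Component impedances:
  R: Z = R = 20 Ω
  L: Z = jωL = j·2.752e+04·0.00173 = 0 + j47.61 Ω
Step 3 — Series combination: Z_total = R + L = 20 + j47.61 Ω = 51.64∠67.2° Ω.
Step 4 — Source phasor: V = 82.3∠0.0° V = 82.3 V.
Step 5 — Ohm's law: I = V / Z_total = (82.3) / (20 + j47.61) = 0.6172 - j1.469 A.
Step 6 — Convert to polar: |I| = 1.594 A, ∠I = -67.2°.

I = 1.594∠-67.2° A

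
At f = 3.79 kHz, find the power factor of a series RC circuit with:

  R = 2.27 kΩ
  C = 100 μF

Step 1 — Angular frequency: ω = 2π·f = 2π·3790 = 2.381e+04 rad/s.
Step 2 — Component impedances:
  R: Z = R = 2270 Ω
  C: Z = 1/(jωC) = -j/(ω·C) = 0 - j0.4199 Ω
Step 3 — Series combination: Z_total = R + C = 2270 - j0.4199 Ω = 2270∠-0.0° Ω.
Step 4 — Power factor: PF = cos(φ) = Re(Z)/|Z| = 2270/2270 = 1.
Step 5 — Type: Im(Z) = -0.4199 ⇒ leading (phase φ = -0.0°).

PF = 1 (leading, φ = -0.0°)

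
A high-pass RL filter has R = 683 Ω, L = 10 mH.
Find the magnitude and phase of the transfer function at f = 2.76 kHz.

Step 1 — Angular frequency: ω = 2π·2760 = 1.734e+04 rad/s.
Step 2 — Transfer function: H(jω) = jωL/(R + jωL).
Step 3 — Numerator jωL = j·173.4; denominator R + jωL = 683 + j173.4.
Step 4 — H = 0.06056 + j0.2385.
Step 5 — Magnitude: |H| = 0.2461 (-12.2 dB); phase: φ = 75.8°.

|H| = 0.2461 (-12.2 dB), φ = 75.8°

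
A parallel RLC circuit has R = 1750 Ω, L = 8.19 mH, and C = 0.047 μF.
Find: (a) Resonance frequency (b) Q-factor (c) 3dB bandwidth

Step 1 — Resonance: ω₀ = 1/√(LC) = 1/√(0.00819·4.7e-08) = 5.097e+04 rad/s.
Step 2 — f₀ = ω₀/(2π) = 8112 Hz.
Step 3 — Parallel Q: Q = R/(ω₀L) = 1750/(5.097e+04·0.00819) = 4.192.
Step 4 — Bandwidth: Δω = ω₀/Q = 1.216e+04 rad/s; BW = Δω/(2π) = 1935 Hz.

(a) f₀ = 8112 Hz  (b) Q = 4.192  (c) BW = 1935 Hz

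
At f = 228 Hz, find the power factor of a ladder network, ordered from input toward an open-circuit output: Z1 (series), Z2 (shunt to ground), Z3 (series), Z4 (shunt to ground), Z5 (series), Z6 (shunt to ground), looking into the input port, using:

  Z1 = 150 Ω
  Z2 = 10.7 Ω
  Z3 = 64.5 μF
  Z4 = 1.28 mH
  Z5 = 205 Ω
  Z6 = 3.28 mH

Step 1 — Angular frequency: ω = 2π·f = 2π·228 = 1433 rad/s.
Step 2 — Component impedances:
  Z1: Z = R = 150 Ω
  Z2: Z = R = 10.7 Ω
  Z3: Z = 1/(jωC) = -j/(ω·C) = 0 - j10.82 Ω
  Z4: Z = jωL = j·1433·0.00128 = 0 + j1.834 Ω
  Z5: Z = R = 205 Ω
  Z6: Z = jωL = j·1433·0.00328 = 0 + j4.699 Ω
Step 3 — Ladder network (open output): work backward from the far end, alternating series and parallel combinations. Z_in = 154.4 - j5.26 Ω = 154.5∠-2.0° Ω.
Step 4 — Power factor: PF = cos(φ) = Re(Z)/|Z| = 154.4/154.5 = 0.9994.
Step 5 — Type: Im(Z) = -5.26 ⇒ leading (phase φ = -2.0°).

PF = 0.9994 (leading, φ = -2.0°)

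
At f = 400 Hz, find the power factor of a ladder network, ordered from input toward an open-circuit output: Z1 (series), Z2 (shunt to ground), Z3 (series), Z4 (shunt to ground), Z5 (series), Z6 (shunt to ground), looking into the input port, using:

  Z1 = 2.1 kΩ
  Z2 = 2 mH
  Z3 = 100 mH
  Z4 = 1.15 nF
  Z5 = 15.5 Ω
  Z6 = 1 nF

Step 1 — Angular frequency: ω = 2π·f = 2π·400 = 2513 rad/s.
Step 2 — Component impedances:
  Z1: Z = R = 2100 Ω
  Z2: Z = jωL = j·2513·0.002 = 0 + j5.027 Ω
  Z3: Z = jωL = j·2513·0.1 = 0 + j251.3 Ω
  Z4: Z = 1/(jωC) = -j/(ω·C) = 0 - j3.46e+05 Ω
  Z5: Z = R = 15.5 Ω
  Z6: Z = 1/(jωC) = -j/(ω·C) = 0 - j3.979e+05 Ω
Step 3 — Ladder network (open output): work backward from the far end, alternating series and parallel combinations. Z_in = 2100 + j5.027 Ω = 2100∠0.1° Ω.
Step 4 — Power factor: PF = cos(φ) = Re(Z)/|Z| = 2100/2100 = 1.
Step 5 — Type: Im(Z) = 5.027 ⇒ lagging (phase φ = 0.1°).

PF = 1 (lagging, φ = 0.1°)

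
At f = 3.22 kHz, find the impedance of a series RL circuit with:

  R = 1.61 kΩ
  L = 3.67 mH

Step 1 — Angular frequency: ω = 2π·f = 2π·3220 = 2.023e+04 rad/s.
Step 2 — Component impedances:
  R: Z = R = 1610 Ω
  L: Z = jωL = j·2.023e+04·0.00367 = 0 + j74.25 Ω
Step 3 — Series combination: Z_total = R + L = 1610 + j74.25 Ω = 1612∠2.6° Ω.

Z = 1610 + j74.25 Ω = 1612∠2.6° Ω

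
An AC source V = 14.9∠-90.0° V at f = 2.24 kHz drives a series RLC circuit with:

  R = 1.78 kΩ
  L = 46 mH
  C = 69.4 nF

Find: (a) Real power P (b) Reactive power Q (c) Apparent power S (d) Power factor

Step 1 — Angular frequency: ω = 2π·f = 2π·2240 = 1.407e+04 rad/s.
Step 2 — Component impedances:
  R: Z = R = 1780 Ω
  L: Z = jωL = j·1.407e+04·0.046 = 0 + j647.4 Ω
  C: Z = 1/(jωC) = -j/(ω·C) = 0 - j1024 Ω
Step 3 — Series combination: Z_total = R + L + C = 1780 - j376.4 Ω = 1819∠-11.9° Ω.
Step 4 — Source phasor: V = 14.9∠-90.0° V = 0 - j14.9 V.
Step 5 — Current: I = V / Z = 0.001694 - j0.008013 A = 0.00819∠-78.1° A.
Step 6 — Complex power: S = V·I* = 0.1194 - j0.02524 VA.
Step 7 — Real power: P = Re(S) = 0.1194 W.
Step 8 — Reactive power: Q = Im(S) = -0.02524 VAR.
Step 9 — Apparent power: |S| = 0.122 VA.
Step 10 — Power factor: PF = P/|S| = 0.9784 (leading).

(a) P = 0.1194 W  (b) Q = -0.02524 VAR  (c) S = 0.122 VA  (d) PF = 0.9784 (leading)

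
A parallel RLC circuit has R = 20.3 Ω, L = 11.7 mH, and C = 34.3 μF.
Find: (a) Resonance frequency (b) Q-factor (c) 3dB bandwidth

Step 1 — Resonance: ω₀ = 1/√(LC) = 1/√(0.0117·3.43e-05) = 1579 rad/s.
Step 2 — f₀ = ω₀/(2π) = 251.2 Hz.
Step 3 — Parallel Q: Q = R/(ω₀L) = 20.3/(1579·0.0117) = 1.099.
Step 4 — Bandwidth: Δω = ω₀/Q = 1436 rad/s; BW = Δω/(2π) = 228.6 Hz.

(a) f₀ = 251.2 Hz  (b) Q = 1.099  (c) BW = 228.6 Hz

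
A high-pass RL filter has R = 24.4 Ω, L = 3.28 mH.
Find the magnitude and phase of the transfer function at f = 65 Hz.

Step 1 — Angular frequency: ω = 2π·65 = 408.4 rad/s.
Step 2 — Transfer function: H(jω) = jωL/(R + jωL).
Step 3 — Numerator jωL = j·1.34; denominator R + jωL = 24.4 + j1.34.
Step 4 — H = 0.003005 + j0.05474.
Step 5 — Magnitude: |H| = 0.05482 (-25.2 dB); phase: φ = 86.9°.

|H| = 0.05482 (-25.2 dB), φ = 86.9°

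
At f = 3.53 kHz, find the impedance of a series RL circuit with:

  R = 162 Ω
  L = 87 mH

Step 1 — Angular frequency: ω = 2π·f = 2π·3530 = 2.218e+04 rad/s.
Step 2 — Component impedances:
  R: Z = R = 162 Ω
  L: Z = jωL = j·2.218e+04·0.087 = 0 + j1930 Ω
Step 3 — Series combination: Z_total = R + L = 162 + j1930 Ω = 1936∠85.2° Ω.

Z = 162 + j1930 Ω = 1936∠85.2° Ω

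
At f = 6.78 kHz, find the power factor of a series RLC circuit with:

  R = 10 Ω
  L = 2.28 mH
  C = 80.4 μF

Step 1 — Angular frequency: ω = 2π·f = 2π·6780 = 4.26e+04 rad/s.
Step 2 — Component impedances:
  R: Z = R = 10 Ω
  L: Z = jωL = j·4.26e+04·0.00228 = 0 + j97.13 Ω
  C: Z = 1/(jωC) = -j/(ω·C) = 0 - j0.292 Ω
Step 3 — Series combination: Z_total = R + L + C = 10 + j96.84 Ω = 97.35∠84.1° Ω.
Step 4 — Power factor: PF = cos(φ) = Re(Z)/|Z| = 10/97.35 = 0.1027.
Step 5 — Type: Im(Z) = 96.84 ⇒ lagging (phase φ = 84.1°).

PF = 0.1027 (lagging, φ = 84.1°)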